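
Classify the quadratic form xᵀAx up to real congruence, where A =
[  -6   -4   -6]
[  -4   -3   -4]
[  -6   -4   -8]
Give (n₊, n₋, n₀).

step 0: pivot -6 → sign −
step 1: pivot -1/3 → sign −
step 2: pivot -2 → sign −
signature = (0, 3, 0)

Answer: (0, 3, 0)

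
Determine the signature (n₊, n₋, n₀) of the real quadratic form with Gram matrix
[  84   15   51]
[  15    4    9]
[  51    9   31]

step 0: pivot 84 → sign +
step 1: pivot 37/28 → sign +
step 2: pivot 1/37 → sign +
signature = (3, 0, 0)

Answer: (3, 0, 0)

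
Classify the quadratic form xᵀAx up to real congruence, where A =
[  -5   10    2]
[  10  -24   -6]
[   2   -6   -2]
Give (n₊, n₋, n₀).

step 0: pivot -5 → sign −
step 1: pivot -4 → sign −
step 2: pivot -1/5 → sign −
signature = (0, 3, 0)

Answer: (0, 3, 0)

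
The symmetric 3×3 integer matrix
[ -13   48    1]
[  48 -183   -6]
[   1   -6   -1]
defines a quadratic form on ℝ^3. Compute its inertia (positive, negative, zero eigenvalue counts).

Answer: (0, 2, 1)

Derivation:
step 0: pivot -13 → sign −
step 1: pivot -75/13 → sign −
step 2: row/col 2 already zero → sign 0
signature = (0, 2, 1)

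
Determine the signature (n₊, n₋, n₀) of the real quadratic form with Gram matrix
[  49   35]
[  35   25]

step 0: pivot 49 → sign +
step 1: row/col 1 already zero → sign 0
signature = (1, 0, 1)

Answer: (1, 0, 1)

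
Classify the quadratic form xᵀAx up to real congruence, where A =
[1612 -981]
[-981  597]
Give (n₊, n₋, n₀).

step 0: pivot 1612 → sign +
step 1: pivot 3/1612 → sign +
signature = (2, 0, 0)

Answer: (2, 0, 0)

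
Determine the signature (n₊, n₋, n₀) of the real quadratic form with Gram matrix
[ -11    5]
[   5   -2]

step 0: pivot -11 → sign −
step 1: pivot 3/11 → sign +
signature = (1, 1, 0)

Answer: (1, 1, 0)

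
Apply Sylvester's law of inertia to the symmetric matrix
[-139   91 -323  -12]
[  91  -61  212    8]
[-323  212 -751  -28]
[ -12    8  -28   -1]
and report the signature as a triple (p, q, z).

Answer: (1, 3, 0)

Derivation:
step 0: pivot -139 → sign −
step 1: pivot -198/139 → sign −
step 2: pivot -5/22 → sign −
step 3: pivot 1/15 → sign +
signature = (1, 3, 0)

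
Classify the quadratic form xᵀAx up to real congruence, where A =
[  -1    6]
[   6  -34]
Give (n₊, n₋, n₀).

Answer: (1, 1, 0)

Derivation:
step 0: pivot -1 → sign −
step 1: pivot 2 → sign +
signature = (1, 1, 0)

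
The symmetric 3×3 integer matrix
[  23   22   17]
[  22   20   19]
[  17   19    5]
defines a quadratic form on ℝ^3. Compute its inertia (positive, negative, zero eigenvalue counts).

Answer: (1, 2, 0)

Derivation:
step 0: pivot 23 → sign +
step 1: pivot -24/23 → sign −
step 2: pivot -3/8 → sign −
signature = (1, 2, 0)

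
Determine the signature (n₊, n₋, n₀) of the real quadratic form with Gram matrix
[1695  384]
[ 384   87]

step 0: pivot 1695 → sign +
step 1: pivot 3/565 → sign +
signature = (2, 0, 0)

Answer: (2, 0, 0)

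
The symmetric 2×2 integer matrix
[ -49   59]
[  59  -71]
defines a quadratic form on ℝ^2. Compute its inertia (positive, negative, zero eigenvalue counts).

Answer: (1, 1, 0)

Derivation:
step 0: pivot -49 → sign −
step 1: pivot 2/49 → sign +
signature = (1, 1, 0)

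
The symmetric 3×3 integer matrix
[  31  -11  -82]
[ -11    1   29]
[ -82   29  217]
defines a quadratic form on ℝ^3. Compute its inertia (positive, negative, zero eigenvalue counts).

Answer: (2, 1, 0)

Derivation:
step 0: pivot 31 → sign +
step 1: pivot -90/31 → sign −
step 2: pivot 1/10 → sign +
signature = (2, 1, 0)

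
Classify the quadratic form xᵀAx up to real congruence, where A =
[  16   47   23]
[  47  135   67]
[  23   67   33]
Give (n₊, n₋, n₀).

Answer: (2, 1, 0)

Derivation:
step 0: pivot 16 → sign +
step 1: pivot -49/16 → sign −
step 2: pivot 2/49 → sign +
signature = (2, 1, 0)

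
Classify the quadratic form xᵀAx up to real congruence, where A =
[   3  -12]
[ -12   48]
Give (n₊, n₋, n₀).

step 0: pivot 3 → sign +
step 1: row/col 1 already zero → sign 0
signature = (1, 0, 1)

Answer: (1, 0, 1)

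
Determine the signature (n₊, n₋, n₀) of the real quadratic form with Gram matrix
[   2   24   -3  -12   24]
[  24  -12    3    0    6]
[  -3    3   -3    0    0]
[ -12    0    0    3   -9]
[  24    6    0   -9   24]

Answer: (3, 2, 0)

Derivation:
step 0: pivot 2 → sign +
step 1: pivot -300 → sign −
step 2: pivot -243/100 → sign −
step 3: pivot 1/3 → sign +
step 4: pivot 1/3 → sign +
signature = (3, 2, 0)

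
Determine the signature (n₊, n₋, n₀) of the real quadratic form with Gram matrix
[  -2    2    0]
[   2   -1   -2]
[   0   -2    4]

step 0: pivot -2 → sign −
step 1: pivot 1 → sign +
step 2: row/col 2 already zero → sign 0
signature = (1, 1, 1)

Answer: (1, 1, 1)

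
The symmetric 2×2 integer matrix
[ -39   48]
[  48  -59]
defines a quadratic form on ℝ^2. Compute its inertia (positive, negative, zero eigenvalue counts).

Answer: (1, 1, 0)

Derivation:
step 0: pivot -39 → sign −
step 1: pivot 1/13 → sign +
signature = (1, 1, 0)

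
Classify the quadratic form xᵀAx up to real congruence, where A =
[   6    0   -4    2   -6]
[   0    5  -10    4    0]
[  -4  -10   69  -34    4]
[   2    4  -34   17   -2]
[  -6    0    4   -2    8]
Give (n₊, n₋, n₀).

Answer: (5, 0, 0)

Derivation:
step 0: pivot 6 → sign +
step 1: pivot 5 → sign +
step 2: pivot 139/3 → sign +
step 3: pivot 1/695 → sign +
step 4: pivot 2 → sign +
signature = (5, 0, 0)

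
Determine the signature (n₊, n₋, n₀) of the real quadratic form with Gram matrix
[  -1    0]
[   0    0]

step 0: pivot -1 → sign −
step 1: row/col 1 already zero → sign 0
signature = (0, 1, 1)

Answer: (0, 1, 1)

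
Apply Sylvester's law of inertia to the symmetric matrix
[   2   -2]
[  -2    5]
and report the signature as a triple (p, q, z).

Answer: (2, 0, 0)

Derivation:
step 0: pivot 2 → sign +
step 1: pivot 3 → sign +
signature = (2, 0, 0)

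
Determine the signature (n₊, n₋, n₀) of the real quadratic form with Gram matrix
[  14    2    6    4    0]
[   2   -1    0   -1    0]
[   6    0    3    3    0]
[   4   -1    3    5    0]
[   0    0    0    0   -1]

Answer: (3, 2, 0)

Derivation:
step 0: pivot 14 → sign +
step 1: pivot -9/7 → sign −
step 2: pivot 1 → sign +
step 3: pivot 1/3 → sign +
step 4: pivot -1 → sign −
signature = (3, 2, 0)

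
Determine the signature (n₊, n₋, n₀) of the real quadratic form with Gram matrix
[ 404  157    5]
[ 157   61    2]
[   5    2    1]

Answer: (2, 1, 0)

Derivation:
step 0: pivot 404 → sign +
step 1: pivot -5/404 → sign −
step 2: pivot 6/5 → sign +
signature = (2, 1, 0)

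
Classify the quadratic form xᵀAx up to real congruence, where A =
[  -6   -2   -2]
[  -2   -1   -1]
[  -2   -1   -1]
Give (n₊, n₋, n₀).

Answer: (0, 2, 1)

Derivation:
step 0: pivot -6 → sign −
step 1: pivot -1/3 → sign −
step 2: row/col 2 already zero → sign 0
signature = (0, 2, 1)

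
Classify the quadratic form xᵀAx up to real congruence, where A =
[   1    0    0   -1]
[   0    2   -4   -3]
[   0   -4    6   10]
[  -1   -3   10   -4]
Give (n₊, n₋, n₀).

step 0: pivot 1 → sign +
step 1: pivot 2 → sign +
step 2: pivot -2 → sign −
step 3: pivot -3/2 → sign −
signature = (2, 2, 0)

Answer: (2, 2, 0)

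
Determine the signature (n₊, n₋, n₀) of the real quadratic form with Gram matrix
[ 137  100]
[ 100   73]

Answer: (2, 0, 0)

Derivation:
step 0: pivot 137 → sign +
step 1: pivot 1/137 → sign +
signature = (2, 0, 0)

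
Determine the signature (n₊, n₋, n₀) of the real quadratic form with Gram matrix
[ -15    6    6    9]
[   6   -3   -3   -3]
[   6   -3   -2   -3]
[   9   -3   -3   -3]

Answer: (2, 2, 0)

Derivation:
step 0: pivot -15 → sign −
step 1: pivot -3/5 → sign −
step 2: pivot 1 → sign +
step 3: pivot 3 → sign +
signature = (2, 2, 0)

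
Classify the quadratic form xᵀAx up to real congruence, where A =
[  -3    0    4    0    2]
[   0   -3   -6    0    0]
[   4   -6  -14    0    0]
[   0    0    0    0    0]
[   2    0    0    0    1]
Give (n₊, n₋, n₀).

Answer: (2, 2, 1)

Derivation:
step 0: pivot -3 → sign −
step 1: pivot -3 → sign −
step 2: pivot 10/3 → sign +
step 3: pivot 1/5 → sign +
step 4: row/col 4 already zero → sign 0
signature = (2, 2, 1)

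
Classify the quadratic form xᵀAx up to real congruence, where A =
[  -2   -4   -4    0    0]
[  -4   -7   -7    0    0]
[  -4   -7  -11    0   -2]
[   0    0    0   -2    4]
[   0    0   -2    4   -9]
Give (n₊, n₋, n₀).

step 0: pivot -2 → sign −
step 1: pivot 1 → sign +
step 2: pivot -4 → sign −
step 3: pivot -2 → sign −
step 4: row/col 4 already zero → sign 0
signature = (1, 3, 1)

Answer: (1, 3, 1)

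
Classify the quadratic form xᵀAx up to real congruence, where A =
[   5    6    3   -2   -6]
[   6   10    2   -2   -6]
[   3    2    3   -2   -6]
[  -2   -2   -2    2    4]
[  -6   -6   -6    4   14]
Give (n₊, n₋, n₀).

Answer: (4, 1, 0)

Derivation:
step 0: pivot 5 → sign +
step 1: pivot 14/5 → sign +
step 2: pivot 2/7 → sign +
step 3: pivot -4 → sign −
step 4: pivot 1 → sign +
signature = (4, 1, 0)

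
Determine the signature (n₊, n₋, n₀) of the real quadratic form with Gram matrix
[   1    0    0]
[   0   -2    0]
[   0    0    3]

step 0: pivot 1 → sign +
step 1: pivot -2 → sign −
step 2: pivot 3 → sign +
signature = (2, 1, 0)

Answer: (2, 1, 0)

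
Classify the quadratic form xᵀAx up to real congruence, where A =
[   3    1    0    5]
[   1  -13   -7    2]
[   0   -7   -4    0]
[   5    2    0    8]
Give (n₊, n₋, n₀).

Answer: (1, 3, 0)

Derivation:
step 0: pivot 3 → sign +
step 1: pivot -40/3 → sign −
step 2: pivot -13/40 → sign −
step 3: pivot -3/13 → sign −
signature = (1, 3, 0)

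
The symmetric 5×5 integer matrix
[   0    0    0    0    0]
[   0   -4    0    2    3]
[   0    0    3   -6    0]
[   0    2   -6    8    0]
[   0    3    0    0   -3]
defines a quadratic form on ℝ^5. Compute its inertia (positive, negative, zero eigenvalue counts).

step 0: pivot -4 → sign −
step 1: pivot 3 → sign +
step 2: pivot -3 → sign −
step 3: row/col 3 already zero → sign 0
step 4: row/col 4 already zero → sign 0
signature = (1, 2, 2)

Answer: (1, 2, 2)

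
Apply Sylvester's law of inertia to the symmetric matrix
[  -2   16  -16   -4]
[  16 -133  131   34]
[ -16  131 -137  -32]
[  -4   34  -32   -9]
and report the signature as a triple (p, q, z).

step 0: pivot -2 → sign −
step 1: pivot -5 → sign −
step 2: pivot -36/5 → sign −
step 3: row/col 3 already zero → sign 0
signature = (0, 3, 1)

Answer: (0, 3, 1)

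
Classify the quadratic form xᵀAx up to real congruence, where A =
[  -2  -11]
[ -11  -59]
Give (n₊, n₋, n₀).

Answer: (1, 1, 0)

Derivation:
step 0: pivot -2 → sign −
step 1: pivot 3/2 → sign +
signature = (1, 1, 0)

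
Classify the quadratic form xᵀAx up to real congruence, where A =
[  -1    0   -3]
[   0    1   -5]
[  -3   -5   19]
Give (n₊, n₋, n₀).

step 0: pivot -1 → sign −
step 1: pivot 1 → sign +
step 2: pivot 3 → sign +
signature = (2, 1, 0)

Answer: (2, 1, 0)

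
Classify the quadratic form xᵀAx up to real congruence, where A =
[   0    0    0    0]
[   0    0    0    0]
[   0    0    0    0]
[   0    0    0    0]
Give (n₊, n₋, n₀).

Answer: (0, 0, 4)

Derivation:
step 0: row/col 0 already zero → sign 0
step 1: row/col 1 already zero → sign 0
step 2: row/col 2 already zero → sign 0
step 3: row/col 3 already zero → sign 0
signature = (0, 0, 4)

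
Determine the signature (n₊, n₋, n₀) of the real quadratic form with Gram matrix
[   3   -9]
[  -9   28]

Answer: (2, 0, 0)

Derivation:
step 0: pivot 3 → sign +
step 1: pivot 1 → sign +
signature = (2, 0, 0)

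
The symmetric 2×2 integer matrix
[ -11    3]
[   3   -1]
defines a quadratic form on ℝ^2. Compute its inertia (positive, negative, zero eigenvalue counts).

step 0: pivot -11 → sign −
step 1: pivot -2/11 → sign −
signature = (0, 2, 0)

Answer: (0, 2, 0)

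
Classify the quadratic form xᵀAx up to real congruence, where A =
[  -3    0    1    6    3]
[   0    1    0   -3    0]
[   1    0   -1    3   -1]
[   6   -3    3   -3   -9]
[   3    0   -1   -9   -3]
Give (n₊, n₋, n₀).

step 0: pivot -3 → sign −
step 1: pivot 1 → sign +
step 2: pivot -2/3 → sign −
step 3: pivot 75/2 → sign +
step 4: pivot -6/25 → sign −
signature = (2, 3, 0)

Answer: (2, 3, 0)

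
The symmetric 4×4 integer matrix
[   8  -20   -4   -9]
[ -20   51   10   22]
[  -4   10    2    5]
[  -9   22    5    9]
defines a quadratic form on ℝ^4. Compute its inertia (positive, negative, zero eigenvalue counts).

step 0: pivot 8 → sign +
step 1: pivot 1 → sign +
step 2: pivot -11/8 → sign −
step 3: pivot 2/11 → sign +
signature = (3, 1, 0)

Answer: (3, 1, 0)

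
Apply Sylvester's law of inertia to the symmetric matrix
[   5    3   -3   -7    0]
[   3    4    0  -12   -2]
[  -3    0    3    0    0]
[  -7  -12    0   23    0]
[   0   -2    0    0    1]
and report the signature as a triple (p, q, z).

step 0: pivot 5 → sign +
step 1: pivot 11/5 → sign +
step 2: pivot -3/11 → sign −
step 3: pivot 3 → sign +
step 4: pivot -3 → sign −
signature = (3, 2, 0)

Answer: (3, 2, 0)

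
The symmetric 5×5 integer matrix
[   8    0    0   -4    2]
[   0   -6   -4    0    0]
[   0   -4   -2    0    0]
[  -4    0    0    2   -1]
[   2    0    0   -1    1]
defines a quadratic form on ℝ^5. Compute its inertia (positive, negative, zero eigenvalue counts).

step 0: pivot 8 → sign +
step 1: pivot -6 → sign −
step 2: pivot 2/3 → sign +
step 3: pivot 1/2 → sign +
step 4: row/col 4 already zero → sign 0
signature = (3, 1, 1)

Answer: (3, 1, 1)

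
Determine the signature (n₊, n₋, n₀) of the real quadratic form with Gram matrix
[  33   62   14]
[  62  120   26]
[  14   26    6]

Answer: (3, 0, 0)

Derivation:
step 0: pivot 33 → sign +
step 1: pivot 116/33 → sign +
step 2: pivot 1/29 → sign +
signature = (3, 0, 0)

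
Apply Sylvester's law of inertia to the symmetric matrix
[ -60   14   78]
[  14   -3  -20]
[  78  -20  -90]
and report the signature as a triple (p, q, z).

Answer: (1, 2, 0)

Derivation:
step 0: pivot -60 → sign −
step 1: pivot 4/15 → sign +
step 2: pivot -3/4 → sign −
signature = (1, 2, 0)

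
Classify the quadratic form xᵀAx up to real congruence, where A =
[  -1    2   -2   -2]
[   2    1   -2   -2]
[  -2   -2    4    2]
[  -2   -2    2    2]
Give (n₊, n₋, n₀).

Answer: (2, 2, 0)

Derivation:
step 0: pivot -1 → sign −
step 1: pivot 5 → sign +
step 2: pivot 4/5 → sign +
step 3: pivot -3 → sign −
signature = (2, 2, 0)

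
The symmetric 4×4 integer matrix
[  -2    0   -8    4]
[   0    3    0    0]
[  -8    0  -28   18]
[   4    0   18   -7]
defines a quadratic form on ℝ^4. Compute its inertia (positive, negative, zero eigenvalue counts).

step 0: pivot -2 → sign −
step 1: pivot 3 → sign +
step 2: pivot 4 → sign +
step 3: row/col 3 already zero → sign 0
signature = (2, 1, 1)

Answer: (2, 1, 1)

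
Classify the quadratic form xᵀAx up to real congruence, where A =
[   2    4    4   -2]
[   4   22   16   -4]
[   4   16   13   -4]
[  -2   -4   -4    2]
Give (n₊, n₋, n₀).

step 0: pivot 2 → sign +
step 1: pivot 14 → sign +
step 2: pivot 3/7 → sign +
step 3: row/col 3 already zero → sign 0
signature = (3, 0, 1)

Answer: (3, 0, 1)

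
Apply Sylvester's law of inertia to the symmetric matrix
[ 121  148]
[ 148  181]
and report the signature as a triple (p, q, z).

step 0: pivot 121 → sign +
step 1: pivot -3/121 → sign −
signature = (1, 1, 0)

Answer: (1, 1, 0)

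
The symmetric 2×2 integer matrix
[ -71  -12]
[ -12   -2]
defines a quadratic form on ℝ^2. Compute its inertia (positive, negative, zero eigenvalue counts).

step 0: pivot -71 → sign −
step 1: pivot 2/71 → sign +
signature = (1, 1, 0)

Answer: (1, 1, 0)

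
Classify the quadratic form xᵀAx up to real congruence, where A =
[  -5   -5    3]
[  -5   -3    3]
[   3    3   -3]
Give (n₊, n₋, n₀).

step 0: pivot -5 → sign −
step 1: pivot 2 → sign +
step 2: pivot -6/5 → sign −
signature = (1, 2, 0)

Answer: (1, 2, 0)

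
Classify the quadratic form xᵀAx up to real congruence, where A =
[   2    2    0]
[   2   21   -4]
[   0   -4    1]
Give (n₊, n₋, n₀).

Answer: (3, 0, 0)

Derivation:
step 0: pivot 2 → sign +
step 1: pivot 19 → sign +
step 2: pivot 3/19 → sign +
signature = (3, 0, 0)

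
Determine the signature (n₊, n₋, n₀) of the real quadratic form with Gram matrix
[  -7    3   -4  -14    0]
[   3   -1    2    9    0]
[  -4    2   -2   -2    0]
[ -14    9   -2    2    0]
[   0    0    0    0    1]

step 0: pivot -7 → sign −
step 1: pivot 2/7 → sign +
step 2: pivot -3/2 → sign −
step 3: pivot 6 → sign +
step 4: pivot 1 → sign +
signature = (3, 2, 0)

Answer: (3, 2, 0)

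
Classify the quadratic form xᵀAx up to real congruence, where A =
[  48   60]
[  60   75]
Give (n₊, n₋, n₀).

step 0: pivot 48 → sign +
step 1: row/col 1 already zero → sign 0
signature = (1, 0, 1)

Answer: (1, 0, 1)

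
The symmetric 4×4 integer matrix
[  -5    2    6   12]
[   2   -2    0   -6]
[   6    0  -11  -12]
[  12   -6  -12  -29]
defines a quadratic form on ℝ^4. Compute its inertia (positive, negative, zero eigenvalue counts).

Answer: (2, 2, 0)

Derivation:
step 0: pivot -5 → sign −
step 1: pivot -6/5 → sign −
step 2: pivot 1 → sign +
step 3: pivot 1 → sign +
signature = (2, 2, 0)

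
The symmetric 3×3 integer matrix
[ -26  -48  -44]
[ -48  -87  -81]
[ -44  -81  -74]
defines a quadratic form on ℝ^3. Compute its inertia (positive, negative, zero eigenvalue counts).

Answer: (2, 1, 0)

Derivation:
step 0: pivot -26 → sign −
step 1: pivot 21/13 → sign +
step 2: pivot 3/7 → sign +
signature = (2, 1, 0)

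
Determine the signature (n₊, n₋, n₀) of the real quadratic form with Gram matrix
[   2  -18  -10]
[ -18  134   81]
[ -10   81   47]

Answer: (1, 2, 0)

Derivation:
step 0: pivot 2 → sign +
step 1: pivot -28 → sign −
step 2: pivot -3/28 → sign −
signature = (1, 2, 0)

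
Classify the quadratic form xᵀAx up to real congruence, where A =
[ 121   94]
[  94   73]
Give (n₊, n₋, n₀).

step 0: pivot 121 → sign +
step 1: pivot -3/121 → sign −
signature = (1, 1, 0)

Answer: (1, 1, 0)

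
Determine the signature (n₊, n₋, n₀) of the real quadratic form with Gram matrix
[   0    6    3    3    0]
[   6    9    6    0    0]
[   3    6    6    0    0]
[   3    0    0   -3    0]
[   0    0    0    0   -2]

Answer: (2, 3, 0)

Derivation:
step 0: pivot 9 → sign +
step 1: pivot -4 → sign −
step 2: pivot 9/4 → sign +
step 3: pivot -1 → sign −
step 4: pivot -2 → sign −
signature = (2, 3, 0)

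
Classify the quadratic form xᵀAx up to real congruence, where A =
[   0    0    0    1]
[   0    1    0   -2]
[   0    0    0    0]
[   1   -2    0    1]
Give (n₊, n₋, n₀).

step 0: pivot 1 → sign +
step 1: pivot -3 → sign −
step 2: pivot 1/3 → sign +
step 3: row/col 3 already zero → sign 0
signature = (2, 1, 1)

Answer: (2, 1, 1)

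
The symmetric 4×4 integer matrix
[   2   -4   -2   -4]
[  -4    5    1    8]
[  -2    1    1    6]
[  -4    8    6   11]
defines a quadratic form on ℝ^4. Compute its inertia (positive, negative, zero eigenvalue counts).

step 0: pivot 2 → sign +
step 1: pivot -3 → sign −
step 2: pivot 2 → sign +
step 3: pivot 1 → sign +
signature = (3, 1, 0)

Answer: (3, 1, 0)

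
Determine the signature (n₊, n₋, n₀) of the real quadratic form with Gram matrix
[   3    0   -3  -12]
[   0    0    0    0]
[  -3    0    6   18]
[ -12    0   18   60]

Answer: (2, 0, 2)

Derivation:
step 0: pivot 3 → sign +
step 1: pivot 3 → sign +
step 2: row/col 2 already zero → sign 0
step 3: row/col 3 already zero → sign 0
signature = (2, 0, 2)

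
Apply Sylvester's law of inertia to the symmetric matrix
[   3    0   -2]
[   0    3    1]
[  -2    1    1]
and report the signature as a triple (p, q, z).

step 0: pivot 3 → sign +
step 1: pivot 3 → sign +
step 2: pivot -2/3 → sign −
signature = (2, 1, 0)

Answer: (2, 1, 0)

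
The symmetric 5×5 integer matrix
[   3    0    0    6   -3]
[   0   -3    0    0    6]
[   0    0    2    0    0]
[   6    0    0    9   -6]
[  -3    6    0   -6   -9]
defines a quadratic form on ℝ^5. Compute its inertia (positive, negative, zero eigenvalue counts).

Answer: (2, 2, 1)

Derivation:
step 0: pivot 3 → sign +
step 1: pivot -3 → sign −
step 2: pivot 2 → sign +
step 3: pivot -3 → sign −
step 4: row/col 4 already zero → sign 0
signature = (2, 2, 1)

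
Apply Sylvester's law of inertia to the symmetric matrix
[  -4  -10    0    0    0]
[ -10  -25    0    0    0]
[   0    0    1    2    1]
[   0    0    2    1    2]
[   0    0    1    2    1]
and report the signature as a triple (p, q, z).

step 0: pivot -4 → sign −
step 1: pivot 1 → sign +
step 2: pivot -3 → sign −
step 3: row/col 3 already zero → sign 0
step 4: row/col 4 already zero → sign 0
signature = (1, 2, 2)

Answer: (1, 2, 2)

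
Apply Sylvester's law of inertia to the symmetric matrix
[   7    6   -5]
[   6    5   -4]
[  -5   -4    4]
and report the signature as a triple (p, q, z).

Answer: (2, 1, 0)

Derivation:
step 0: pivot 7 → sign +
step 1: pivot -1/7 → sign −
step 2: pivot 1 → sign +
signature = (2, 1, 0)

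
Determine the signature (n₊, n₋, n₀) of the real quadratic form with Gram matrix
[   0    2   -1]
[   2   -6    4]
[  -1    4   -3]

Answer: (1, 2, 0)

Derivation:
step 0: pivot -6 → sign −
step 1: pivot 2/3 → sign +
step 2: pivot -1/2 → sign −
signature = (1, 2, 0)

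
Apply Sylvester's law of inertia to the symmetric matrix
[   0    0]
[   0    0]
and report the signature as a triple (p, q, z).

step 0: row/col 0 already zero → sign 0
step 1: row/col 1 already zero → sign 0
signature = (0, 0, 2)

Answer: (0, 0, 2)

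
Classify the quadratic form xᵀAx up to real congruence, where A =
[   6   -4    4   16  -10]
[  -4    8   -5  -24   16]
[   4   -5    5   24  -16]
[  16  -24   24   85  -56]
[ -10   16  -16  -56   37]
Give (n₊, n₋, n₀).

Answer: (4, 1, 0)

Derivation:
step 0: pivot 6 → sign +
step 1: pivot 16/3 → sign +
step 2: pivot 21/16 → sign +
step 3: pivot -237/7 → sign −
step 4: pivot 1/79 → sign +
signature = (4, 1, 0)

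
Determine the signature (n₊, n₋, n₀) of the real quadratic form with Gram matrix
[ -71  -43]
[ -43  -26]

Answer: (1, 1, 0)

Derivation:
step 0: pivot -71 → sign −
step 1: pivot 3/71 → sign +
signature = (1, 1, 0)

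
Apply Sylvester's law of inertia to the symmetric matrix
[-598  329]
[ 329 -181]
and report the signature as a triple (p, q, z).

Answer: (1, 1, 0)

Derivation:
step 0: pivot -598 → sign −
step 1: pivot 3/598 → sign +
signature = (1, 1, 0)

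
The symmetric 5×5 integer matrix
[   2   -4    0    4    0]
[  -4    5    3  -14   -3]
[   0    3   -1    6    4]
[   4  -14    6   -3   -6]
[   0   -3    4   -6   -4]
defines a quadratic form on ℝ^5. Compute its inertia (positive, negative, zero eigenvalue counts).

step 0: pivot 2 → sign +
step 1: pivot -3 → sign −
step 2: pivot 2 → sign +
step 3: pivot 1 → sign +
step 4: pivot -3/2 → sign −
signature = (3, 2, 0)

Answer: (3, 2, 0)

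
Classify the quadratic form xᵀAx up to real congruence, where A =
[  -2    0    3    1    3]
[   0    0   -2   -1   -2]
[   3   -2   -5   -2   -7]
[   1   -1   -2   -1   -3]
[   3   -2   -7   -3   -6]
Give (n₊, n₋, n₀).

step 0: pivot -2 → sign −
step 1: pivot -1/2 → sign −
step 2: pivot 8 → sign +
step 3: pivot -1/8 → sign −
step 4: pivot 3 → sign +
signature = (2, 3, 0)

Answer: (2, 3, 0)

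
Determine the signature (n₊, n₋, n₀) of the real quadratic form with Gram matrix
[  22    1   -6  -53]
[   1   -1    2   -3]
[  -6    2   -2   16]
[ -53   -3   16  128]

Answer: (3, 1, 0)

Derivation:
step 0: pivot 22 → sign +
step 1: pivot -23/22 → sign −
step 2: pivot 30/23 → sign +
step 3: pivot 3/5 → sign +
signature = (3, 1, 0)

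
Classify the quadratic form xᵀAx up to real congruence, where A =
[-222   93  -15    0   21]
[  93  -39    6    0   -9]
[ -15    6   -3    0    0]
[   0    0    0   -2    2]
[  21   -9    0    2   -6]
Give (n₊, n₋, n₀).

Answer: (0, 4, 1)

Derivation:
step 0: pivot -222 → sign −
step 1: pivot -3/74 → sign −
step 2: pivot -2 → sign −
step 3: pivot -1 → sign −
step 4: row/col 4 already zero → sign 0
signature = (0, 4, 1)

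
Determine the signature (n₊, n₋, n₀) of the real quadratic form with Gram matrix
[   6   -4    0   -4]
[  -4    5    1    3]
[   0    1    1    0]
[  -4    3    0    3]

step 0: pivot 6 → sign +
step 1: pivot 7/3 → sign +
step 2: pivot 4/7 → sign +
step 3: pivot 1/4 → sign +
signature = (4, 0, 0)

Answer: (4, 0, 0)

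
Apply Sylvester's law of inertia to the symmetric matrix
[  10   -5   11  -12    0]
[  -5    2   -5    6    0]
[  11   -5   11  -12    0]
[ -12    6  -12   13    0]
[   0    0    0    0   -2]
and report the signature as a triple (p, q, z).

step 0: pivot 10 → sign +
step 1: pivot -1/2 → sign −
step 2: pivot -3/5 → sign −
step 3: pivot 1 → sign +
step 4: pivot -2 → sign −
signature = (2, 3, 0)

Answer: (2, 3, 0)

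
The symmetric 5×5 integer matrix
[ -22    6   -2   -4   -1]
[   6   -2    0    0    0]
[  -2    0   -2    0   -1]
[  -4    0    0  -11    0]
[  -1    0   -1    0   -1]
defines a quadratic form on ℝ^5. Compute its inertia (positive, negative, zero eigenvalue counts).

Answer: (0, 5, 0)

Derivation:
step 0: pivot -22 → sign −
step 1: pivot -4/11 → sign −
step 2: pivot -1 → sign −
step 3: pivot -3 → sign −
step 4: pivot -1/2 → sign −
signature = (0, 5, 0)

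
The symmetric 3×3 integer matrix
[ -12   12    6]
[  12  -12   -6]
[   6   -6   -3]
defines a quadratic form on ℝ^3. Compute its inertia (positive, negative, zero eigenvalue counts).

Answer: (0, 1, 2)

Derivation:
step 0: pivot -12 → sign −
step 1: row/col 1 already zero → sign 0
step 2: row/col 2 already zero → sign 0
signature = (0, 1, 2)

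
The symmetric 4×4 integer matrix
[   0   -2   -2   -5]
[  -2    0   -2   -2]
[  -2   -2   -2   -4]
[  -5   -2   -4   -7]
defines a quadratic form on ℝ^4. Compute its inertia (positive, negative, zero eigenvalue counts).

Answer: (2, 2, 0)

Derivation:
step 0: pivot -4 → sign −
step 1: pivot 1 → sign +
step 2: pivot 2 → sign +
step 3: pivot -3/2 → sign −
signature = (2, 2, 0)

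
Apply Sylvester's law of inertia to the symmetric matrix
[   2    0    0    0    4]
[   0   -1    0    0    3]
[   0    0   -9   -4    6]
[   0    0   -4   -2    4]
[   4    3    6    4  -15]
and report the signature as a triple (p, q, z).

Answer: (1, 4, 0)

Derivation:
step 0: pivot 2 → sign +
step 1: pivot -1 → sign −
step 2: pivot -9 → sign −
step 3: pivot -2/9 → sign −
step 4: pivot -2 → sign −
signature = (1, 4, 0)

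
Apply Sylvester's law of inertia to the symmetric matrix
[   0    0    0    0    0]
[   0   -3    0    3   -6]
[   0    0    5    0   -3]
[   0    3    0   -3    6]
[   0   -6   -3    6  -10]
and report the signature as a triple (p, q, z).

step 0: pivot -3 → sign −
step 1: pivot 5 → sign +
step 2: pivot 1/5 → sign +
step 3: row/col 3 already zero → sign 0
step 4: row/col 4 already zero → sign 0
signature = (2, 1, 2)

Answer: (2, 1, 2)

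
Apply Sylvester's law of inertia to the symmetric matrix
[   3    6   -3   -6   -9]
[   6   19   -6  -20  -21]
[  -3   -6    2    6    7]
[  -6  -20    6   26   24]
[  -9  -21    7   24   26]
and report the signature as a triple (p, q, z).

Answer: (4, 1, 0)

Derivation:
step 0: pivot 3 → sign +
step 1: pivot 7 → sign +
step 2: pivot -1 → sign −
step 3: pivot 34/7 → sign +
step 4: pivot 6/17 → sign +
signature = (4, 1, 0)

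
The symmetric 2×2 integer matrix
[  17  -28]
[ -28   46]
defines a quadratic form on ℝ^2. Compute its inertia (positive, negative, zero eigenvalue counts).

step 0: pivot 17 → sign +
step 1: pivot -2/17 → sign −
signature = (1, 1, 0)

Answer: (1, 1, 0)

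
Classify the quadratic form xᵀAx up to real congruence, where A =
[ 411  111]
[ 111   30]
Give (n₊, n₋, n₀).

Answer: (2, 0, 0)

Derivation:
step 0: pivot 411 → sign +
step 1: pivot 3/137 → sign +
signature = (2, 0, 0)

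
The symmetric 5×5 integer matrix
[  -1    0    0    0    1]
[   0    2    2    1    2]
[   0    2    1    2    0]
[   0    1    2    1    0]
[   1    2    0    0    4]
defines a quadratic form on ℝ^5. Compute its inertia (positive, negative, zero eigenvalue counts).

step 0: pivot -1 → sign −
step 1: pivot 2 → sign +
step 2: pivot -1 → sign −
step 3: pivot 3/2 → sign +
step 4: pivot 1 → sign +
signature = (3, 2, 0)

Answer: (3, 2, 0)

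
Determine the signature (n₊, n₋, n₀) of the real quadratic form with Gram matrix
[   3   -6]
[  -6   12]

step 0: pivot 3 → sign +
step 1: row/col 1 already zero → sign 0
signature = (1, 0, 1)

Answer: (1, 0, 1)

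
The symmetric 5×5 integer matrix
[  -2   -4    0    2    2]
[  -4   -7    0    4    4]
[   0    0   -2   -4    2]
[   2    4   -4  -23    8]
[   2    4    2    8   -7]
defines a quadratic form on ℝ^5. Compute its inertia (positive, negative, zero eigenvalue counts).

step 0: pivot -2 → sign −
step 1: pivot 1 → sign +
step 2: pivot -2 → sign −
step 3: pivot -13 → sign −
step 4: pivot -3/13 → sign −
signature = (1, 4, 0)

Answer: (1, 4, 0)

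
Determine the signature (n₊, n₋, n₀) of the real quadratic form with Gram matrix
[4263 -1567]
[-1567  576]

step 0: pivot 4263 → sign +
step 1: pivot -1/4263 → sign −
signature = (1, 1, 0)

Answer: (1, 1, 0)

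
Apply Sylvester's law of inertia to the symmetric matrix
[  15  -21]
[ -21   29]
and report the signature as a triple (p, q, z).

step 0: pivot 15 → sign +
step 1: pivot -2/5 → sign −
signature = (1, 1, 0)

Answer: (1, 1, 0)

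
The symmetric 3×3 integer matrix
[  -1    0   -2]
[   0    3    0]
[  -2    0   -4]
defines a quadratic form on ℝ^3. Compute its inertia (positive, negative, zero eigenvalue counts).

Answer: (1, 1, 1)

Derivation:
step 0: pivot -1 → sign −
step 1: pivot 3 → sign +
step 2: row/col 2 already zero → sign 0
signature = (1, 1, 1)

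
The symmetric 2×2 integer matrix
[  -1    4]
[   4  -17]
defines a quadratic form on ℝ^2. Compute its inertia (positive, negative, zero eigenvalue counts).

Answer: (0, 2, 0)

Derivation:
step 0: pivot -1 → sign −
step 1: pivot -1 → sign −
signature = (0, 2, 0)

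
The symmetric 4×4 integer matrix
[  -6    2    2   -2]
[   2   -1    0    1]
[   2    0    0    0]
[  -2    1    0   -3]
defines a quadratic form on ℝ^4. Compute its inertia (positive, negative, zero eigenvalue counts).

step 0: pivot -6 → sign −
step 1: pivot -1/3 → sign −
step 2: pivot 2 → sign +
step 3: pivot -2 → sign −
signature = (1, 3, 0)

Answer: (1, 3, 0)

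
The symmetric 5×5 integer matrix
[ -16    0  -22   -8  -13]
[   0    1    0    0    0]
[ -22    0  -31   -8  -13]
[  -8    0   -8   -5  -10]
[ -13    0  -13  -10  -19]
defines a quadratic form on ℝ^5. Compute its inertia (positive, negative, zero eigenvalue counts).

Answer: (2, 3, 0)

Derivation:
step 0: pivot -16 → sign −
step 1: pivot 1 → sign +
step 2: pivot -3/4 → sign −
step 3: pivot 11 → sign +
step 4: pivot -1/44 → sign −
signature = (2, 3, 0)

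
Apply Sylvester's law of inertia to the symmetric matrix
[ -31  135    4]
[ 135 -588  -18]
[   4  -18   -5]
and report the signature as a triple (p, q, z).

step 0: pivot -31 → sign −
step 1: pivot -3/31 → sign −
step 2: pivot -1 → sign −
signature = (0, 3, 0)

Answer: (0, 3, 0)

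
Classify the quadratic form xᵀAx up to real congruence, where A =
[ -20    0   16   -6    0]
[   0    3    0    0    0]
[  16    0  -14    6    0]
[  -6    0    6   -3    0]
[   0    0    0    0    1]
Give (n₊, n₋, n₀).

Answer: (2, 2, 1)

Derivation:
step 0: pivot -20 → sign −
step 1: pivot 3 → sign +
step 2: pivot -6/5 → sign −
step 3: pivot 1 → sign +
step 4: row/col 4 already zero → sign 0
signature = (2, 2, 1)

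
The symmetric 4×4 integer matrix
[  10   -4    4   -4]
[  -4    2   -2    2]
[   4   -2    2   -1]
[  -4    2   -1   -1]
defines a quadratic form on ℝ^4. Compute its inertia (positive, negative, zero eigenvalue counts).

Answer: (3, 1, 0)

Derivation:
step 0: pivot 10 → sign +
step 1: pivot 2/5 → sign +
step 2: pivot -3 → sign −
step 3: pivot 1/3 → sign +
signature = (3, 1, 0)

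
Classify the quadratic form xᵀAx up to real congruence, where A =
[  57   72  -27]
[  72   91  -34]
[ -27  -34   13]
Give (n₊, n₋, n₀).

step 0: pivot 57 → sign +
step 1: pivot 1/19 → sign +
step 2: row/col 2 already zero → sign 0
signature = (2, 0, 1)

Answer: (2, 0, 1)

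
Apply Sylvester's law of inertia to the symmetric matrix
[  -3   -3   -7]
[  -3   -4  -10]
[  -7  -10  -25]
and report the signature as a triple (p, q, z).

Answer: (1, 2, 0)

Derivation:
step 0: pivot -3 → sign −
step 1: pivot -1 → sign −
step 2: pivot 1/3 → sign +
signature = (1, 2, 0)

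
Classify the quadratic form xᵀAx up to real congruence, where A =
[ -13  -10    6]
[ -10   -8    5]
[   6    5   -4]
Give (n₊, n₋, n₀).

Answer: (0, 3, 0)

Derivation:
step 0: pivot -13 → sign −
step 1: pivot -4/13 → sign −
step 2: pivot -3/4 → sign −
signature = (0, 3, 0)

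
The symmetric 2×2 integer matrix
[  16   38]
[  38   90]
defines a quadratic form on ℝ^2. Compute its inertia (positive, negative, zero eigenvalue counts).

Answer: (1, 1, 0)

Derivation:
step 0: pivot 16 → sign +
step 1: pivot -1/4 → sign −
signature = (1, 1, 0)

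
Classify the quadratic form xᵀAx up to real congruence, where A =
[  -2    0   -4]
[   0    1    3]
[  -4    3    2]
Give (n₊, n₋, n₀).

Answer: (2, 1, 0)

Derivation:
step 0: pivot -2 → sign −
step 1: pivot 1 → sign +
step 2: pivot 1 → sign +
signature = (2, 1, 0)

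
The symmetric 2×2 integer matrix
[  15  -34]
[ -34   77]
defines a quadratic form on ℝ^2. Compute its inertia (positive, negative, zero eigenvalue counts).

Answer: (1, 1, 0)

Derivation:
step 0: pivot 15 → sign +
step 1: pivot -1/15 → sign −
signature = (1, 1, 0)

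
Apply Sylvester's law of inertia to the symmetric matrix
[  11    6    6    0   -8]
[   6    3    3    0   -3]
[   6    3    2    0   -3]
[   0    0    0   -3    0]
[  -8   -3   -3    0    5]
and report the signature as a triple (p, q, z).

step 0: pivot 11 → sign +
step 1: pivot -3/11 → sign −
step 2: pivot -1 → sign −
step 3: pivot -3 → sign −
step 4: pivot 6 → sign +
signature = (2, 3, 0)

Answer: (2, 3, 0)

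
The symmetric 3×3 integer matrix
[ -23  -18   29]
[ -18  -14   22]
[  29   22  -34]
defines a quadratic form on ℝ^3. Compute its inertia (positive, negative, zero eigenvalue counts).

step 0: pivot -23 → sign −
step 1: pivot 2/23 → sign +
step 2: pivot -3 → sign −
signature = (1, 2, 0)

Answer: (1, 2, 0)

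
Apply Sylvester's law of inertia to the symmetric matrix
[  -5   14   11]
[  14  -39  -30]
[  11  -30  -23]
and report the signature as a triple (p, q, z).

Answer: (1, 2, 0)

Derivation:
step 0: pivot -5 → sign −
step 1: pivot 1/5 → sign +
step 2: pivot -2 → sign −
signature = (1, 2, 0)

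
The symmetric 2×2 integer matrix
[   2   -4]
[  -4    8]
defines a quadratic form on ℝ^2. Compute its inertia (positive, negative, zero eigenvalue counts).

Answer: (1, 0, 1)

Derivation:
step 0: pivot 2 → sign +
step 1: row/col 1 already zero → sign 0
signature = (1, 0, 1)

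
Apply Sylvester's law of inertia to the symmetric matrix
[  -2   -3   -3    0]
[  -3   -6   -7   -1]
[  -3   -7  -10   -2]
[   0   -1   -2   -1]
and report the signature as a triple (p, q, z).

Answer: (0, 4, 0)

Derivation:
step 0: pivot -2 → sign −
step 1: pivot -3/2 → sign −
step 2: pivot -4/3 → sign −
step 3: pivot -1/4 → sign −
signature = (0, 4, 0)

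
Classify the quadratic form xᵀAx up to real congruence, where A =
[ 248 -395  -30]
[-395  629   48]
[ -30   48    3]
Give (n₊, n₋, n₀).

Answer: (1, 2, 0)

Derivation:
step 0: pivot 248 → sign +
step 1: pivot -33/248 → sign −
step 2: pivot -3/11 → sign −
signature = (1, 2, 0)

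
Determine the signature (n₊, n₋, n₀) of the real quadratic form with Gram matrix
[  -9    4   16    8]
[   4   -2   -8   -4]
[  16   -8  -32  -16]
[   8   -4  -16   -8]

step 0: pivot -9 → sign −
step 1: pivot -2/9 → sign −
step 2: row/col 2 already zero → sign 0
step 3: row/col 3 already zero → sign 0
signature = (0, 2, 2)

Answer: (0, 2, 2)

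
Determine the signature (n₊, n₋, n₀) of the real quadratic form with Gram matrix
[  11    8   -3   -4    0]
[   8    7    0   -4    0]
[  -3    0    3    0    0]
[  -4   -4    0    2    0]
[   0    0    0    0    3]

Answer: (3, 1, 1)

Derivation:
step 0: pivot 11 → sign +
step 1: pivot 13/11 → sign +
step 2: pivot -24/13 → sign −
step 3: pivot 3 → sign +
step 4: row/col 4 already zero → sign 0
signature = (3, 1, 1)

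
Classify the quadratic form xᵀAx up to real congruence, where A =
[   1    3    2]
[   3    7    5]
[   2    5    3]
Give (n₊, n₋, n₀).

step 0: pivot 1 → sign +
step 1: pivot -2 → sign −
step 2: pivot -1/2 → sign −
signature = (1, 2, 0)

Answer: (1, 2, 0)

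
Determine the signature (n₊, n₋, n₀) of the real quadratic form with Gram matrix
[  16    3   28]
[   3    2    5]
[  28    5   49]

Answer: (2, 1, 0)

Derivation:
step 0: pivot 16 → sign +
step 1: pivot 23/16 → sign +
step 2: pivot -1/23 → sign −
signature = (2, 1, 0)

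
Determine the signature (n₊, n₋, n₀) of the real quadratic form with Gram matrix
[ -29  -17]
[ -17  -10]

step 0: pivot -29 → sign −
step 1: pivot -1/29 → sign −
signature = (0, 2, 0)

Answer: (0, 2, 0)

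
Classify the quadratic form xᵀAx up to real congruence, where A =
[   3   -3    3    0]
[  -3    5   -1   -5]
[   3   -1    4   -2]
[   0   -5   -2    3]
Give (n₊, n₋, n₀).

step 0: pivot 3 → sign +
step 1: pivot 2 → sign +
step 2: pivot -1 → sign −
step 3: pivot -1/2 → sign −
signature = (2, 2, 0)

Answer: (2, 2, 0)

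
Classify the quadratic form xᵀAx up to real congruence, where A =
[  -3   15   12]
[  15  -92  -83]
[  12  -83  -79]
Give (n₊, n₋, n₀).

step 0: pivot -3 → sign −
step 1: pivot -17 → sign −
step 2: pivot 2/17 → sign +
signature = (1, 2, 0)

Answer: (1, 2, 0)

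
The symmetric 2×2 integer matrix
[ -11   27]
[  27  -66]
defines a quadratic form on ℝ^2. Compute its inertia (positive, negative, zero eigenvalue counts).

Answer: (1, 1, 0)

Derivation:
step 0: pivot -11 → sign −
step 1: pivot 3/11 → sign +
signature = (1, 1, 0)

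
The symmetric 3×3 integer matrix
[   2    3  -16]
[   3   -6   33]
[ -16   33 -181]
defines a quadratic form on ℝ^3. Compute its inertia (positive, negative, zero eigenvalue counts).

step 0: pivot 2 → sign +
step 1: pivot -21/2 → sign −
step 2: pivot 3/7 → sign +
signature = (2, 1, 0)

Answer: (2, 1, 0)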